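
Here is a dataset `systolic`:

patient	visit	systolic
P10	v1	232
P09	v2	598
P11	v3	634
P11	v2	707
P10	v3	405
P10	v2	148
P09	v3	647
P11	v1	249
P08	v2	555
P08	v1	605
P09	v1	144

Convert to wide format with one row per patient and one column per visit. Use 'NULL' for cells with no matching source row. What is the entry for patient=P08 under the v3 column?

No long-format row has patient=P08 and visit=v3, so the cell is NULL.

NULL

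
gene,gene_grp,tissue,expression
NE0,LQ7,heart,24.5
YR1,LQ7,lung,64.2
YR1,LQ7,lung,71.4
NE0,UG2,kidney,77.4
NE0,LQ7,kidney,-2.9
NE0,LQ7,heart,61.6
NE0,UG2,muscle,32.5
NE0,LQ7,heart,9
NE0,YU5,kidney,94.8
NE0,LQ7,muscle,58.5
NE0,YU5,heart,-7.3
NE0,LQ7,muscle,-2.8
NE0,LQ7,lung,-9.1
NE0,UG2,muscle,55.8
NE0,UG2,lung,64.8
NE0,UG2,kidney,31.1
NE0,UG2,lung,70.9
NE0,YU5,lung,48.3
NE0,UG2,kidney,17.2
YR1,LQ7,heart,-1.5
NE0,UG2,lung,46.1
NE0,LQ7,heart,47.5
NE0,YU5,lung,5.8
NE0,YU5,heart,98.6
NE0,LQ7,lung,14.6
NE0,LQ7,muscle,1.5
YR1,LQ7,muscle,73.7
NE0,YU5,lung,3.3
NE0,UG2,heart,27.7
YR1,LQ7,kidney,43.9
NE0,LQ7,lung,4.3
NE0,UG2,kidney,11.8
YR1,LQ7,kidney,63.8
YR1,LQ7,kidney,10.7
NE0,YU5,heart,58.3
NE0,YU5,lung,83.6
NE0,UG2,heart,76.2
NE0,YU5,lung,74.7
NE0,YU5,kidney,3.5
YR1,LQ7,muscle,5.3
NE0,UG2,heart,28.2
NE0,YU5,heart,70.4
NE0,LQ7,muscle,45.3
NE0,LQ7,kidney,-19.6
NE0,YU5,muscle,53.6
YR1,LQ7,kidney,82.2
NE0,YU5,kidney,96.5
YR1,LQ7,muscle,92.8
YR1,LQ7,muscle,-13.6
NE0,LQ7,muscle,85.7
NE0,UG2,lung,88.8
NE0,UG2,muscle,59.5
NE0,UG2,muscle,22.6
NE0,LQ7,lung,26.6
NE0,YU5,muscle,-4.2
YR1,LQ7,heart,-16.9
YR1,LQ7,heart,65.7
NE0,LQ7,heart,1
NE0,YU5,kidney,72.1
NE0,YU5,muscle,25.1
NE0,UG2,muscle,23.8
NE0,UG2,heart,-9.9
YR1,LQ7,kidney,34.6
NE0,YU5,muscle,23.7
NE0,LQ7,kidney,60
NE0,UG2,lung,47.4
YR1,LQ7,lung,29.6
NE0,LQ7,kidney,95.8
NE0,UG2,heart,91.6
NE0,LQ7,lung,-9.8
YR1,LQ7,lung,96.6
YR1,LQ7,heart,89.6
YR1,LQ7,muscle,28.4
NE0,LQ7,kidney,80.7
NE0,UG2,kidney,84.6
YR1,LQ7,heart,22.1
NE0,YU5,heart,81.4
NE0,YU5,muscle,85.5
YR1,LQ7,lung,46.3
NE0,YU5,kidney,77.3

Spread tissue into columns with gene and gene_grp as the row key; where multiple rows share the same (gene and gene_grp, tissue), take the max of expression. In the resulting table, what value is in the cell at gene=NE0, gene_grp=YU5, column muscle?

Rows with gene=NE0, gene_grp=YU5 and tissue=muscle: expression values are 53.6, -4.2, 25.1, 23.7, 85.5.
max(53.6, -4.2, 25.1, 23.7, 85.5) = 85.5.

85.5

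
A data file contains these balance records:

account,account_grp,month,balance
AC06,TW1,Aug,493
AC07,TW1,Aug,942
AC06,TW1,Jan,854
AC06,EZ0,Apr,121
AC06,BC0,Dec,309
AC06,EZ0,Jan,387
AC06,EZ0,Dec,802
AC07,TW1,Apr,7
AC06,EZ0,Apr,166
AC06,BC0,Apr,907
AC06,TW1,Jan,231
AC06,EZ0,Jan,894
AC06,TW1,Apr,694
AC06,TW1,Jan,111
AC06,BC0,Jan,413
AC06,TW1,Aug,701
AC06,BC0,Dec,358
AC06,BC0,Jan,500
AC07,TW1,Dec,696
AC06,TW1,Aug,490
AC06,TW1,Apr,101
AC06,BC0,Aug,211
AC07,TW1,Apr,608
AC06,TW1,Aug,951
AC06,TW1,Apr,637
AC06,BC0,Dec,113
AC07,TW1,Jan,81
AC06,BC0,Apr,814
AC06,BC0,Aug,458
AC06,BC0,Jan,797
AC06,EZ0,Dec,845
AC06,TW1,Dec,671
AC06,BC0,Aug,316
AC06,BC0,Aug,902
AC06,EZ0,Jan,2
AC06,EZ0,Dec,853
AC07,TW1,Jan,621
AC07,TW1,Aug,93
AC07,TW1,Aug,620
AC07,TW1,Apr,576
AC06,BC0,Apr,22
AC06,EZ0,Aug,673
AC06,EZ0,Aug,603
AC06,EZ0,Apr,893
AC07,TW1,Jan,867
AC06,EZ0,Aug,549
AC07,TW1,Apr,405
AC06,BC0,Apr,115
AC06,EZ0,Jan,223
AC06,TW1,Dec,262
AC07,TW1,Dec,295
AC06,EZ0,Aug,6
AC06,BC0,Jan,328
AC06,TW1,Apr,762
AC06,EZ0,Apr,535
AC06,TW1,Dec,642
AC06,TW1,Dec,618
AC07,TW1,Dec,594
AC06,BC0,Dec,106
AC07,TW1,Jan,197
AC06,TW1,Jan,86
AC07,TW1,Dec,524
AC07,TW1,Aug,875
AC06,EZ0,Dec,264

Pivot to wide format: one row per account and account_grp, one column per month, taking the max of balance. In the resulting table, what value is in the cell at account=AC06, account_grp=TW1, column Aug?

Rows with account=AC06, account_grp=TW1 and month=Aug: balance values are 493, 701, 490, 951.
max(493, 701, 490, 951) = 951.

951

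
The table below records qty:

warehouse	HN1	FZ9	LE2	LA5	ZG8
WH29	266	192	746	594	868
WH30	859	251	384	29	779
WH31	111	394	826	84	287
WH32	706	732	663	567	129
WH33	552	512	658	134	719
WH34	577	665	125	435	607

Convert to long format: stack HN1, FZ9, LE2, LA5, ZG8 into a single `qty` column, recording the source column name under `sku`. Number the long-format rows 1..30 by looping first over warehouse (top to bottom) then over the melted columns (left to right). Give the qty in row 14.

84

30 rows total (6 × 5). Row 14: index ⌊(14-1)/5⌋ = 2 into warehouse → WH31; (14-1) mod 5 = 3 into the melted columns → LA5.
So row 14 is (WH31, LA5, 84); qty = 84.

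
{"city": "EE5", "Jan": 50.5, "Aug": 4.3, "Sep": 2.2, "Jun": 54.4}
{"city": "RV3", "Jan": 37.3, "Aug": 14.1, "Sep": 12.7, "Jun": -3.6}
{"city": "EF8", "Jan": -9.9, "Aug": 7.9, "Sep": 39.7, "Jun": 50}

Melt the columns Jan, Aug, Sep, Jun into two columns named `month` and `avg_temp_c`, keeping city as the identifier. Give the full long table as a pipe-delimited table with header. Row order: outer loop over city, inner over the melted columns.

| city | month | avg_temp_c |
| EE5 | Jan | 50.5 |
| EE5 | Aug | 4.3 |
| EE5 | Sep | 2.2 |
| EE5 | Jun | 54.4 |
| RV3 | Jan | 37.3 |
| RV3 | Aug | 14.1 |
| RV3 | Sep | 12.7 |
| RV3 | Jun | -3.6 |
| EF8 | Jan | -9.9 |
| EF8 | Aug | 7.9 |
| EF8 | Sep | 39.7 |
| EF8 | Jun | 50 |

Each (city, column) pair becomes one row: 3 × 4 = 12 rows.
For example, (EE5, Jan) → avg_temp_c=50.5.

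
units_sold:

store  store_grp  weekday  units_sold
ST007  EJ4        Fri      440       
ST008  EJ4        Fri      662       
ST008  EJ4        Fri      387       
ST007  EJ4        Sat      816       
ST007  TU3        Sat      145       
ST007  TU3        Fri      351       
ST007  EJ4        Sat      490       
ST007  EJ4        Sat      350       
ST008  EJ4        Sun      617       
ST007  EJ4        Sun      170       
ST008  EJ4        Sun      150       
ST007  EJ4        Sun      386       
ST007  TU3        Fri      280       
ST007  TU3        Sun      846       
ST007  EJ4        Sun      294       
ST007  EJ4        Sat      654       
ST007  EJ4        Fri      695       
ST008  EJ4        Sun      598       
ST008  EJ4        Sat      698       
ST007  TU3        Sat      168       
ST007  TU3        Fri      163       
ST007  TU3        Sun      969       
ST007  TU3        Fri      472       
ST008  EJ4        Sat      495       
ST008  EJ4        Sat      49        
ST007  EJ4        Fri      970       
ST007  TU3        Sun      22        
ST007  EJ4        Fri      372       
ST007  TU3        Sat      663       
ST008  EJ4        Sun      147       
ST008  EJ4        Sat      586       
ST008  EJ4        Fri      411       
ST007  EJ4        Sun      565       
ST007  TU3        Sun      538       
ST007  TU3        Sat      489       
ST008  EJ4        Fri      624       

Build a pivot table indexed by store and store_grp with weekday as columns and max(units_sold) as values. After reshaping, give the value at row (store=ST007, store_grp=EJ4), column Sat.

816

Rows with store=ST007, store_grp=EJ4 and weekday=Sat: units_sold values are 816, 490, 350, 654.
max(816, 490, 350, 654) = 816.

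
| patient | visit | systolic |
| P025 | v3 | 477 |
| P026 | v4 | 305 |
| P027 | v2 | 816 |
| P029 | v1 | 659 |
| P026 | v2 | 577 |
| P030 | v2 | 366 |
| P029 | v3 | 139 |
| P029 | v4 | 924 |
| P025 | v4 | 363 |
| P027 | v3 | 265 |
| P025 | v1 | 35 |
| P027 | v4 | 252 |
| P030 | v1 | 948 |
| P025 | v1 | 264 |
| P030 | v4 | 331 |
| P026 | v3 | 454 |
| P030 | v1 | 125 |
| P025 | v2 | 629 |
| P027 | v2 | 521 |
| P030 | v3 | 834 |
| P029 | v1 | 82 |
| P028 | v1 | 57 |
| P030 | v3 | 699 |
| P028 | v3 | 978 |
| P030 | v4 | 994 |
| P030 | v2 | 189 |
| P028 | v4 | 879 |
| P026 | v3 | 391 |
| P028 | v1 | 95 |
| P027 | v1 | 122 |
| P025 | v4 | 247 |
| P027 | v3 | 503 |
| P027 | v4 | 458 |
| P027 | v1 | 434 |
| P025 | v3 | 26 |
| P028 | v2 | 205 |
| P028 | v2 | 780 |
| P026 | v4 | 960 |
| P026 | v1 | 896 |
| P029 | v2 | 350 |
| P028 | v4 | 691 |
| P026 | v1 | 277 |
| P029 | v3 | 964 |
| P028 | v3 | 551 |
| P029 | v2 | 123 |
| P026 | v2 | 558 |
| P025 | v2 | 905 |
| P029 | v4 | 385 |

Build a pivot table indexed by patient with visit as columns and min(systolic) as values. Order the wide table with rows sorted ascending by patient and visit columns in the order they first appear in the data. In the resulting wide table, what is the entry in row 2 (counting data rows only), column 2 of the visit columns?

305

With rows sorted ascending by patient, row 2 is patient=P026. visit columns in first-appearance order: v3, v4, v2, v1; column 2 is v4.
Long rows with patient=P026, visit=v4: min(305, 960) = 305.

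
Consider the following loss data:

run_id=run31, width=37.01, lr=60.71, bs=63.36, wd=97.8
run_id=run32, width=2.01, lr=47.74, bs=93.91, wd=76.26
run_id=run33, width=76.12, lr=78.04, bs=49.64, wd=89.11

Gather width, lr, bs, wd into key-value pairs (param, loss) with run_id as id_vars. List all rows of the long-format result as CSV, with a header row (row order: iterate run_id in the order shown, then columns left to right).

Each (run_id, column) pair becomes one row: 3 × 4 = 12 rows.
For example, (run31, width) → loss=37.01.

run_id,param,loss
run31,width,37.01
run31,lr,60.71
run31,bs,63.36
run31,wd,97.8
run32,width,2.01
run32,lr,47.74
run32,bs,93.91
run32,wd,76.26
run33,width,76.12
run33,lr,78.04
run33,bs,49.64
run33,wd,89.11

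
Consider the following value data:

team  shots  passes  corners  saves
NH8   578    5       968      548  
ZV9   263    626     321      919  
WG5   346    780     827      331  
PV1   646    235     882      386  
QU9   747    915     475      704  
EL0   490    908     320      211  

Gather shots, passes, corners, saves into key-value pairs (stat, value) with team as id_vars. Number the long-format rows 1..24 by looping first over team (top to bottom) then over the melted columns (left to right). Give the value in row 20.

24 rows total (6 × 4). Row 20: index ⌊(20-1)/4⌋ = 4 into team → QU9; (20-1) mod 4 = 3 into the melted columns → saves.
So row 20 is (QU9, saves, 704); value = 704.

704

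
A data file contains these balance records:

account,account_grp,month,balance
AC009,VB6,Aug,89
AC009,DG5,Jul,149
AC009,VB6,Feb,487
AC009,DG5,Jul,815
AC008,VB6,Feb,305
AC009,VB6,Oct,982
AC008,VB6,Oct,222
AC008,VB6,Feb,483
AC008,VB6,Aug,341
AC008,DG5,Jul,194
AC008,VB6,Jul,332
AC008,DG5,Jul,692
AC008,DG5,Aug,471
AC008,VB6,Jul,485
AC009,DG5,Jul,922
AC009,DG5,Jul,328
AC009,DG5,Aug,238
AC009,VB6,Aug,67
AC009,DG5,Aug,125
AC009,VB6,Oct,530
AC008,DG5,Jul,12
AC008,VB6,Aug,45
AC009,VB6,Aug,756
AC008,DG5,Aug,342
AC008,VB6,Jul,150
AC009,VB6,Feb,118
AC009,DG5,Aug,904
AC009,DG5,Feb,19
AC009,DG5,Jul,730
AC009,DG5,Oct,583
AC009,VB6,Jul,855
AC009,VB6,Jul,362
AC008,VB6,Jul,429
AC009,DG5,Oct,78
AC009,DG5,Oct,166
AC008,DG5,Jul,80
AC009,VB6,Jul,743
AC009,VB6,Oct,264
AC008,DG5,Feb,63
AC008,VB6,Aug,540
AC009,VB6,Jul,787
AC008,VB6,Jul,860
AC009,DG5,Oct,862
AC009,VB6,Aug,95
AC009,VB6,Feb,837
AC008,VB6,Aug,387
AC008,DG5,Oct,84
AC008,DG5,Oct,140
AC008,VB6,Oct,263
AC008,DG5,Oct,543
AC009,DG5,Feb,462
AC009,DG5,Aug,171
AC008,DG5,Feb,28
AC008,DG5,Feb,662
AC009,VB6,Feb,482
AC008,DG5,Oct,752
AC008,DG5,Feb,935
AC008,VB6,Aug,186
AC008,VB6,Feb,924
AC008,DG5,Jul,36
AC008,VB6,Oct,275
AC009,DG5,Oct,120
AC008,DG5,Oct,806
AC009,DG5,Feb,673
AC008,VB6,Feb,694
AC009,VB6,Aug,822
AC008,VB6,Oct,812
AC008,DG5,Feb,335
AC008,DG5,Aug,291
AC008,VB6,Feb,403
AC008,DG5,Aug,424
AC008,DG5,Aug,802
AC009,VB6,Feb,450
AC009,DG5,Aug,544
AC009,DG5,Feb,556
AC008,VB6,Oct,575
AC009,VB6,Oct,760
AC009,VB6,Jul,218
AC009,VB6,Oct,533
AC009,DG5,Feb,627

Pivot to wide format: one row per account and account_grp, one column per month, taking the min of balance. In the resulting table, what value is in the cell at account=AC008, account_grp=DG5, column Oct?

84

Rows with account=AC008, account_grp=DG5 and month=Oct: balance values are 84, 140, 543, 752, 806.
min(84, 140, 543, 752, 806) = 84.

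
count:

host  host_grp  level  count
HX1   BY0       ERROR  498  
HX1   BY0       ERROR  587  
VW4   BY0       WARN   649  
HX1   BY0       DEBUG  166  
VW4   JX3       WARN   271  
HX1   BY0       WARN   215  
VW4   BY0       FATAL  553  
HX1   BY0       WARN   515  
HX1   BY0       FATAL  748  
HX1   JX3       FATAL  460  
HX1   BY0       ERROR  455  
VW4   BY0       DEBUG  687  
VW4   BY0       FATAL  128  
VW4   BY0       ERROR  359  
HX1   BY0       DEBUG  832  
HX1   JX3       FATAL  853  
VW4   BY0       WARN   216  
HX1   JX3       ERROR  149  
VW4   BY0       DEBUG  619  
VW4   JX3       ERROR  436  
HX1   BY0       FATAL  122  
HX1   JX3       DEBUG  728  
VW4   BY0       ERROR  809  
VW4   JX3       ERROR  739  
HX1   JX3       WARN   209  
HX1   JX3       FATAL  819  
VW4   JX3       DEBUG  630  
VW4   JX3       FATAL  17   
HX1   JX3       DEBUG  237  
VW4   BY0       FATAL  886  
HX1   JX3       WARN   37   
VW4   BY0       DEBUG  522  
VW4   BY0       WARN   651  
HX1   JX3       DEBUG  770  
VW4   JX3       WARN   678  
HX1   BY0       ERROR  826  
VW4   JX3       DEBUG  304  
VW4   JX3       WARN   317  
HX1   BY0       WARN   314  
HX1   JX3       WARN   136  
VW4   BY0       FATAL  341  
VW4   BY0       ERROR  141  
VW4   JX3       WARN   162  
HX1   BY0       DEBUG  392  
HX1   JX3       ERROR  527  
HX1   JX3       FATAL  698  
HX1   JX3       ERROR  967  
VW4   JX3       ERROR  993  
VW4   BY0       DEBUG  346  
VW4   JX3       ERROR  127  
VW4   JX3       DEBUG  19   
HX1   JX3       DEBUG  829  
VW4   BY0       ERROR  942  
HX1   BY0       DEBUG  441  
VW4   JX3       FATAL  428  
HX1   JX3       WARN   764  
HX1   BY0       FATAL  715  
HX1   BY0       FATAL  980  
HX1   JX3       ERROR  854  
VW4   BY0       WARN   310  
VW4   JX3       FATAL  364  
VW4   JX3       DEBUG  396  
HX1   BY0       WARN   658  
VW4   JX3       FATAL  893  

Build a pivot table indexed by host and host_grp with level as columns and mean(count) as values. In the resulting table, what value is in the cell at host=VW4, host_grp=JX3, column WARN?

357

Rows with host=VW4, host_grp=JX3 and level=WARN: count values are 271, 678, 317, 162.
(271 + 678 + 317 + 162) / 4 = 357.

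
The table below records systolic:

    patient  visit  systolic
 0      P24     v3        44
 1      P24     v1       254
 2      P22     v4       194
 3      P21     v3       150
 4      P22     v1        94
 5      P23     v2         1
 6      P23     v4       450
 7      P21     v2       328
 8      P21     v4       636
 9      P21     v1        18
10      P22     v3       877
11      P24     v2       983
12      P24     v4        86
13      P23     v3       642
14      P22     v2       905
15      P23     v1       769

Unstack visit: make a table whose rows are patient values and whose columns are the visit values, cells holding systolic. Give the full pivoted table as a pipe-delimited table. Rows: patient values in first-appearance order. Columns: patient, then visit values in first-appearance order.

Columns: patient plus the 4 distinct visit values (v3, v1, v4, v2).
For example, row P24 column v3 takes systolic=44 from the long row (P24, v3).

| patient | v3 | v1 | v4 | v2 |
| P24 | 44 | 254 | 86 | 983 |
| P22 | 877 | 94 | 194 | 905 |
| P21 | 150 | 18 | 636 | 328 |
| P23 | 642 | 769 | 450 | 1 |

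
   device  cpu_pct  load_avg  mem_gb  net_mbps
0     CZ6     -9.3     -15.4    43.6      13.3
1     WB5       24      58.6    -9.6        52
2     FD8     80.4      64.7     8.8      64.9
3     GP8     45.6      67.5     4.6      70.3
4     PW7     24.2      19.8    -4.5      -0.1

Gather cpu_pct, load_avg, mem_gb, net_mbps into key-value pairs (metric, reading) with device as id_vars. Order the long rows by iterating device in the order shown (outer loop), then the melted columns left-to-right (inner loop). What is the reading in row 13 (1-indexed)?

20 rows total (5 × 4). Row 13: index ⌊(13-1)/4⌋ = 3 into device → GP8; (13-1) mod 4 = 0 into the melted columns → cpu_pct.
So row 13 is (GP8, cpu_pct, 45.6); reading = 45.6.

45.6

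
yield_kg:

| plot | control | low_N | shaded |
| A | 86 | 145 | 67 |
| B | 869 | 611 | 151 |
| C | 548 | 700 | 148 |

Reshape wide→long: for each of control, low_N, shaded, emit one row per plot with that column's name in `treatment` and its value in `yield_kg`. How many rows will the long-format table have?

9

3 plot values × 3 melted columns = 9 rows.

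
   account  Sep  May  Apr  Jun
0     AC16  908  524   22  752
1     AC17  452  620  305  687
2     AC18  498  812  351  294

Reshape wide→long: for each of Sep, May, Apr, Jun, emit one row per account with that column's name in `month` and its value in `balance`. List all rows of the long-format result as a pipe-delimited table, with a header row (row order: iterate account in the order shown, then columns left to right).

| account | month | balance |
| AC16 | Sep | 908 |
| AC16 | May | 524 |
| AC16 | Apr | 22 |
| AC16 | Jun | 752 |
| AC17 | Sep | 452 |
| AC17 | May | 620 |
| AC17 | Apr | 305 |
| AC17 | Jun | 687 |
| AC18 | Sep | 498 |
| AC18 | May | 812 |
| AC18 | Apr | 351 |
| AC18 | Jun | 294 |

Each (account, column) pair becomes one row: 3 × 4 = 12 rows.
For example, (AC16, Sep) → balance=908.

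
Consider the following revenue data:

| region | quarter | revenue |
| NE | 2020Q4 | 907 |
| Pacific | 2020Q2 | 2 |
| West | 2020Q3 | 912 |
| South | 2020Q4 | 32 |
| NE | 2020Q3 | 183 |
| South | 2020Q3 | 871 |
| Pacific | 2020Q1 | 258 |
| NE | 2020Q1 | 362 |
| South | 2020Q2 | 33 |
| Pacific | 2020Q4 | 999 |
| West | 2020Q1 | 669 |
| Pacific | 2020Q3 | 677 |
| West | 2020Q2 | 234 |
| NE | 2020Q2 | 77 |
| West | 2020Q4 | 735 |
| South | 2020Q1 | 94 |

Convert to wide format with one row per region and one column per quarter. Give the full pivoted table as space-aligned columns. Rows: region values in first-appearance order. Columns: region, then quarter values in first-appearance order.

region   2020Q4  2020Q2  2020Q3  2020Q1
NE       907     77      183     362   
Pacific  999     2       677     258   
West     735     234     912     669   
South    32      33      871     94    

Columns: region plus the 4 distinct quarter values (2020Q4, 2020Q2, 2020Q3, 2020Q1).
For example, row NE column 2020Q4 takes revenue=907 from the long row (NE, 2020Q4).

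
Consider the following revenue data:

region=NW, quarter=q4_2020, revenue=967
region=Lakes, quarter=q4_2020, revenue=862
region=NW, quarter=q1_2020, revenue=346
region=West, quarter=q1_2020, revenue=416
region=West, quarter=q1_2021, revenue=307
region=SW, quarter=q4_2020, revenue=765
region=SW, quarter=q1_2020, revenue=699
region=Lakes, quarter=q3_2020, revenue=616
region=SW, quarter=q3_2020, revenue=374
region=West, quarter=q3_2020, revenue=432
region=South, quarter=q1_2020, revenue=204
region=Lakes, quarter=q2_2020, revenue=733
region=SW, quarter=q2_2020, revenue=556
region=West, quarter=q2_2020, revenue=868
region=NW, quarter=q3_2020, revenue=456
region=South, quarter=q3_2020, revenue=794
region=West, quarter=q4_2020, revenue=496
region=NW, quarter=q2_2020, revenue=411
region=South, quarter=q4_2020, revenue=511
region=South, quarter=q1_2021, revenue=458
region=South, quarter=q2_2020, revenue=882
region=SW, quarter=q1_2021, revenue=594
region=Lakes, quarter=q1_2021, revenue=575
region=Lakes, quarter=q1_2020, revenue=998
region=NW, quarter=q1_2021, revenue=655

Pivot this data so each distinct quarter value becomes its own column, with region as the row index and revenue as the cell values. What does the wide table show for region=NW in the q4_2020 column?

967

Wide layout: rows indexed by region, columns are the 5 distinct quarter values (q4_2020, q1_2020, q1_2021, q3_2020, q2_2020).
Cell (region=NW, quarter=q4_2020) draws from the long row where region=NW and quarter=q4_2020, which has revenue=967.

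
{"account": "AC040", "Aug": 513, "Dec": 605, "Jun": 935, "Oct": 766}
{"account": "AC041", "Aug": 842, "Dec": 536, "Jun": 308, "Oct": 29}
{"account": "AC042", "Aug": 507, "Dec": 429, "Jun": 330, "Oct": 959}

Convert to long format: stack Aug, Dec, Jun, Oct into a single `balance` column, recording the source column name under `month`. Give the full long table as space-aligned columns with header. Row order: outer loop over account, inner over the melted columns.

Each (account, column) pair becomes one row: 3 × 4 = 12 rows.
For example, (AC040, Aug) → balance=513.

account  month  balance
AC040    Aug    513    
AC040    Dec    605    
AC040    Jun    935    
AC040    Oct    766    
AC041    Aug    842    
AC041    Dec    536    
AC041    Jun    308    
AC041    Oct    29     
AC042    Aug    507    
AC042    Dec    429    
AC042    Jun    330    
AC042    Oct    959    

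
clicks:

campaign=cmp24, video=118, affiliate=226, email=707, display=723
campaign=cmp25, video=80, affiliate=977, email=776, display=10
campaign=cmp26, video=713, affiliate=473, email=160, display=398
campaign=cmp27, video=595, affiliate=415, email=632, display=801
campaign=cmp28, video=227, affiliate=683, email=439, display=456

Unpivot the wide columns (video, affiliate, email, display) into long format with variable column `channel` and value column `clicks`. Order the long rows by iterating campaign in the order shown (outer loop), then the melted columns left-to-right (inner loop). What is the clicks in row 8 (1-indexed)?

10

20 rows total (5 × 4). Row 8: index ⌊(8-1)/4⌋ = 1 into campaign → cmp25; (8-1) mod 4 = 3 into the melted columns → display.
So row 8 is (cmp25, display, 10); clicks = 10.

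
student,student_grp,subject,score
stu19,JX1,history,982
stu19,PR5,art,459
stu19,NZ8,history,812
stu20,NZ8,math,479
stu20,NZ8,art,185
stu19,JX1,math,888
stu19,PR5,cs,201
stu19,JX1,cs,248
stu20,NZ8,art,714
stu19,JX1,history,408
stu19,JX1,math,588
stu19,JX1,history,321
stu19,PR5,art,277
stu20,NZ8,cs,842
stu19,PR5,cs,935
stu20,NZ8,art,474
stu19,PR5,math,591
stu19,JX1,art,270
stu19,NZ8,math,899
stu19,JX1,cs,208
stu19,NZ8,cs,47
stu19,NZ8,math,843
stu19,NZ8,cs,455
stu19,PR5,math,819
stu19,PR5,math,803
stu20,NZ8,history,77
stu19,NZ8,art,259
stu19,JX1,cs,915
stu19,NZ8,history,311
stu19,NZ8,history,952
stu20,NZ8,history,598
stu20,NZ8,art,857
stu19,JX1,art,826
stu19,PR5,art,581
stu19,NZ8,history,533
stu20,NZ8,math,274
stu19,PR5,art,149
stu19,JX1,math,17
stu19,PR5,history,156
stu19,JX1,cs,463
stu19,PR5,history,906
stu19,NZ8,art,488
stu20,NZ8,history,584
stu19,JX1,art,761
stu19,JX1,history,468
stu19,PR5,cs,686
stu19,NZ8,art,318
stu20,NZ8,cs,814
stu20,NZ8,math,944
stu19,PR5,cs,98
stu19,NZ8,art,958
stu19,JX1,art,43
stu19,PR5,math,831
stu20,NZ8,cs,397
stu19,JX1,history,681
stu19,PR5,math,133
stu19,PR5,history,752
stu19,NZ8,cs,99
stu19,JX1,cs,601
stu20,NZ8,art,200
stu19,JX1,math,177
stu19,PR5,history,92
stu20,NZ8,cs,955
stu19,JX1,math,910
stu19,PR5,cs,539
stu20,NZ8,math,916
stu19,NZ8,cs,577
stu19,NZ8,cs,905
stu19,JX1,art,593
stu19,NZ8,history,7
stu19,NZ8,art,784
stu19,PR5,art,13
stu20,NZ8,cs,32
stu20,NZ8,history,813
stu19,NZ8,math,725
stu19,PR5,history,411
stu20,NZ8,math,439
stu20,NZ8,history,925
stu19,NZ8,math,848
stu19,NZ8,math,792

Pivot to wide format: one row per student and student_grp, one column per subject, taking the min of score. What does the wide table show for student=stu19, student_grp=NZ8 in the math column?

Rows with student=stu19, student_grp=NZ8 and subject=math: score values are 899, 843, 725, 848, 792.
min(899, 843, 725, 848, 792) = 725.

725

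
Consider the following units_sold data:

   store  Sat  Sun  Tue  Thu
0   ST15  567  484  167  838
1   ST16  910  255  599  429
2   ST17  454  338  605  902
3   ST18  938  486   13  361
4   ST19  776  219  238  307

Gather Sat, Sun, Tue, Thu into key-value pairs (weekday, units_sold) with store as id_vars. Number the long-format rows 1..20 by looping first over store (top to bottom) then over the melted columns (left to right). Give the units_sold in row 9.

454

20 rows total (5 × 4). Row 9: index ⌊(9-1)/4⌋ = 2 into store → ST17; (9-1) mod 4 = 0 into the melted columns → Sat.
So row 9 is (ST17, Sat, 454); units_sold = 454.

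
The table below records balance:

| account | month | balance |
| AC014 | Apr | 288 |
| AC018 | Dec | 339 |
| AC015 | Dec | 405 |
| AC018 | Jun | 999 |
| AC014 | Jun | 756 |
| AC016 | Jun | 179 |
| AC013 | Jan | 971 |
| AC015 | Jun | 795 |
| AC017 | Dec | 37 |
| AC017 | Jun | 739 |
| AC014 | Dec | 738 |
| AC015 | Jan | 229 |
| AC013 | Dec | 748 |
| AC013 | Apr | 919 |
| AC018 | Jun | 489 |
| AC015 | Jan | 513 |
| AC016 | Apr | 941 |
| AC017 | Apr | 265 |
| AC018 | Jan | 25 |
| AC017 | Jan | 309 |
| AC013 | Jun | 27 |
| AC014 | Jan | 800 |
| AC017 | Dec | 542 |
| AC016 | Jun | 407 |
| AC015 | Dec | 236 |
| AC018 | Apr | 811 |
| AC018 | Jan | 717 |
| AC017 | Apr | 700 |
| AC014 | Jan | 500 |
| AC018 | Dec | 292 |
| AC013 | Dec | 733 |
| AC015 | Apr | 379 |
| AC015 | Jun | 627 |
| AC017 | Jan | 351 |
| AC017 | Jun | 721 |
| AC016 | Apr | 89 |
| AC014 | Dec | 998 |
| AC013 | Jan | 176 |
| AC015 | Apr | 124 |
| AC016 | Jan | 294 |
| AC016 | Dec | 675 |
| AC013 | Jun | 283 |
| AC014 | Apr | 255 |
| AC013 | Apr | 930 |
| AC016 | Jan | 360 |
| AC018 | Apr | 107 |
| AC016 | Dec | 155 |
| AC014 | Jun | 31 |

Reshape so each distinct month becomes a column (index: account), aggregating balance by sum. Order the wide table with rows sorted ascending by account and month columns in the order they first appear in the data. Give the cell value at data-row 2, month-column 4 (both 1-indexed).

1300

With rows sorted ascending by account, row 2 is account=AC014. month columns in first-appearance order: Apr, Dec, Jun, Jan; column 4 is Jan.
Long rows with account=AC014, month=Jan: 800 + 500 = 1300.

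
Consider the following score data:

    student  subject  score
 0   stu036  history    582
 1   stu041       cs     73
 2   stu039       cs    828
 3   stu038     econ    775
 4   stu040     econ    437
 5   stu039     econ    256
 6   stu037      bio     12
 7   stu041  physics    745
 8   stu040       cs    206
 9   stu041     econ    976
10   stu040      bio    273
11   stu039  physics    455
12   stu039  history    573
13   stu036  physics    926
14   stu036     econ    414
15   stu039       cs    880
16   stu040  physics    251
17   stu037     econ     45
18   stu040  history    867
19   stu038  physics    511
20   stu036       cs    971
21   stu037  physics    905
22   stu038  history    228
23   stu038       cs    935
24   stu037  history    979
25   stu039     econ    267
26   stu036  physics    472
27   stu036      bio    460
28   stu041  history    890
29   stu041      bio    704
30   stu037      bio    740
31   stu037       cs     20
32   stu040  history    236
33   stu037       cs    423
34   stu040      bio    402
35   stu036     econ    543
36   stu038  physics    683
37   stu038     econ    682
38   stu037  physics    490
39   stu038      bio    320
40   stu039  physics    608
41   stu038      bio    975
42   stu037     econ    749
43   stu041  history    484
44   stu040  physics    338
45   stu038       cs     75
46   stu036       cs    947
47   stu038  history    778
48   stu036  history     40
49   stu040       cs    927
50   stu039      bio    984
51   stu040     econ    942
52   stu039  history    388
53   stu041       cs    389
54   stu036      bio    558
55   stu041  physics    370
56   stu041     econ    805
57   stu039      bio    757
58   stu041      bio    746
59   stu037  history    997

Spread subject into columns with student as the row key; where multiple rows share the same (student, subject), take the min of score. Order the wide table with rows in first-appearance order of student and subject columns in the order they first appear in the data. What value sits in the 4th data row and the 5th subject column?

511

With rows in first-appearance order of student, row 4 is student=stu038. subject columns in first-appearance order: history, cs, econ, bio, physics; column 5 is physics.
Long rows with student=stu038, subject=physics: min(511, 683) = 511.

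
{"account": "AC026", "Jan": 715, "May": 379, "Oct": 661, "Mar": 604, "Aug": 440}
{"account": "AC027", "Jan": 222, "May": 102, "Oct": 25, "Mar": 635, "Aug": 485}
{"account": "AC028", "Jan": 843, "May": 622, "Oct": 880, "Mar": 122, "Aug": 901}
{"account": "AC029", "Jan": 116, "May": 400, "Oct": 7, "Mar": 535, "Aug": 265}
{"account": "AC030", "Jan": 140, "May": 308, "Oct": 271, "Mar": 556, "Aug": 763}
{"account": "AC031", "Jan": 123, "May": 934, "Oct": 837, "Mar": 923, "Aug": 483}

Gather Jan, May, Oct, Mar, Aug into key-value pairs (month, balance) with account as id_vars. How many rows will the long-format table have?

30

6 account values × 5 melted columns = 30 rows.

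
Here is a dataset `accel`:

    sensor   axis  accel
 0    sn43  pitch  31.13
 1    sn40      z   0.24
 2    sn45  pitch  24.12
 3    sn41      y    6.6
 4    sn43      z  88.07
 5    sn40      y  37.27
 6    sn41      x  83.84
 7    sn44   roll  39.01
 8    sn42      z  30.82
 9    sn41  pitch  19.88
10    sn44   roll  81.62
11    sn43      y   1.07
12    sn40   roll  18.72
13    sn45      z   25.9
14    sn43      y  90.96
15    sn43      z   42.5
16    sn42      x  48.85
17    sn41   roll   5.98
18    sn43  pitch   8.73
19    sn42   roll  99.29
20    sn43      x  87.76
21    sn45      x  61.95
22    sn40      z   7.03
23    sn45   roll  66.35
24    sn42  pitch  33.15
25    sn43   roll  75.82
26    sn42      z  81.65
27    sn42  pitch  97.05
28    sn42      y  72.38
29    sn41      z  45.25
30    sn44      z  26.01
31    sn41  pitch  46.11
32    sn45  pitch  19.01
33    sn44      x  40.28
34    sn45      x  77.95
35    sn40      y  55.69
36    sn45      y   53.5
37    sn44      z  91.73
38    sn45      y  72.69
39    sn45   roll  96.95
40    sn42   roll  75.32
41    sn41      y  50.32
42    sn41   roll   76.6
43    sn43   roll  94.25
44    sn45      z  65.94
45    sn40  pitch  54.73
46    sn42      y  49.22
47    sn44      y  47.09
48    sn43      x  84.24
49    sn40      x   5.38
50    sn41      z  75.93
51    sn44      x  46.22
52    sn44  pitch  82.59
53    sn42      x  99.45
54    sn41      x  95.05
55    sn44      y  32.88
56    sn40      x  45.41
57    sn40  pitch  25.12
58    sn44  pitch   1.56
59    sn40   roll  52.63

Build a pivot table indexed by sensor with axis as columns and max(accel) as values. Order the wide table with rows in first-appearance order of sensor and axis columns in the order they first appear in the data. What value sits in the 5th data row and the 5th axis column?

81.62

With rows in first-appearance order of sensor, row 5 is sensor=sn44. axis columns in first-appearance order: pitch, z, y, x, roll; column 5 is roll.
Long rows with sensor=sn44, axis=roll: max(39.01, 81.62) = 81.62.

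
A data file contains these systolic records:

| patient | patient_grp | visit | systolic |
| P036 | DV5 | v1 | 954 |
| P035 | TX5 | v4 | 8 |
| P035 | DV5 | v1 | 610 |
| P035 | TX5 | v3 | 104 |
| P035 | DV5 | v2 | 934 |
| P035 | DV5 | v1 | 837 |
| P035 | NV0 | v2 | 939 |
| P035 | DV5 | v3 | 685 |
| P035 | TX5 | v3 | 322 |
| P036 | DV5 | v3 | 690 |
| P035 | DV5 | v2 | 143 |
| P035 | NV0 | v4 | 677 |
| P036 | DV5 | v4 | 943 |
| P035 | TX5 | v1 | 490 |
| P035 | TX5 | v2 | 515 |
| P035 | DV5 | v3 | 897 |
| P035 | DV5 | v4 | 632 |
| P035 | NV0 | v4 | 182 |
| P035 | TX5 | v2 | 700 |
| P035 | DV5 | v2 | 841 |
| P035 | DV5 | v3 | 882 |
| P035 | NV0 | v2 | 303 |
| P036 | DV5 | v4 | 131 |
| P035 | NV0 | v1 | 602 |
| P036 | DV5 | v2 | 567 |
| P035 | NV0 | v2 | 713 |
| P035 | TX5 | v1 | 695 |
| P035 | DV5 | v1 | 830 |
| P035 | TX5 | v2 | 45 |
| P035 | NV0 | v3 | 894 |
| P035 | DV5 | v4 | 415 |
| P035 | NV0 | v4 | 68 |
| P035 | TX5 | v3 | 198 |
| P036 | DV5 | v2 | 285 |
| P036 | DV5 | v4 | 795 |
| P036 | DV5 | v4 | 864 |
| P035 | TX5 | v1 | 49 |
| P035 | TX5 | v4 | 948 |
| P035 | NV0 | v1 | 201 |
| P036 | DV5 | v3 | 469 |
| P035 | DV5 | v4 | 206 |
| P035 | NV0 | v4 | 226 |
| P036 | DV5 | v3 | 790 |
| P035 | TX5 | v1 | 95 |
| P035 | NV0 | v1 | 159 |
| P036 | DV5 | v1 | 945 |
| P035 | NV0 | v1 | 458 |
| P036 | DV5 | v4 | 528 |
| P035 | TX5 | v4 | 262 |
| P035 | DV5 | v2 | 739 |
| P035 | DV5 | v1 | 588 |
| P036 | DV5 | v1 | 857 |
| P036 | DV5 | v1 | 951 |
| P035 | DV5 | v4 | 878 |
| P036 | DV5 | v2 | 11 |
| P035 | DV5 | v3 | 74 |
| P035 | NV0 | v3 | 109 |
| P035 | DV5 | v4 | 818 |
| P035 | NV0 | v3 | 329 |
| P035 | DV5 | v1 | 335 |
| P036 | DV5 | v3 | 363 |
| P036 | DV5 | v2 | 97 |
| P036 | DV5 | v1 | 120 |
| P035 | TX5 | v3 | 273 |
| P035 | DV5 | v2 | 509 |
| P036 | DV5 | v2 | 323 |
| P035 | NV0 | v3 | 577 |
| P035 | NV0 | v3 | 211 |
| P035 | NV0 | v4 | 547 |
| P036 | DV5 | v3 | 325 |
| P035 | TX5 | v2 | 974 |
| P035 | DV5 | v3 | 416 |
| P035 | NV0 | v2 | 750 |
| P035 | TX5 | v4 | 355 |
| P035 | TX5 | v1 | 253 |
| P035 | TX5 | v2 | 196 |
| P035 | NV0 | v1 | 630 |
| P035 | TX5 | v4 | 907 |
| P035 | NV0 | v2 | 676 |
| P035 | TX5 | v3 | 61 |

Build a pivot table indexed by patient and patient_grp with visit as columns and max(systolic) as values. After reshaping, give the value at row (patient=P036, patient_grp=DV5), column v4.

943

Rows with patient=P036, patient_grp=DV5 and visit=v4: systolic values are 943, 131, 795, 864, 528.
max(943, 131, 795, 864, 528) = 943.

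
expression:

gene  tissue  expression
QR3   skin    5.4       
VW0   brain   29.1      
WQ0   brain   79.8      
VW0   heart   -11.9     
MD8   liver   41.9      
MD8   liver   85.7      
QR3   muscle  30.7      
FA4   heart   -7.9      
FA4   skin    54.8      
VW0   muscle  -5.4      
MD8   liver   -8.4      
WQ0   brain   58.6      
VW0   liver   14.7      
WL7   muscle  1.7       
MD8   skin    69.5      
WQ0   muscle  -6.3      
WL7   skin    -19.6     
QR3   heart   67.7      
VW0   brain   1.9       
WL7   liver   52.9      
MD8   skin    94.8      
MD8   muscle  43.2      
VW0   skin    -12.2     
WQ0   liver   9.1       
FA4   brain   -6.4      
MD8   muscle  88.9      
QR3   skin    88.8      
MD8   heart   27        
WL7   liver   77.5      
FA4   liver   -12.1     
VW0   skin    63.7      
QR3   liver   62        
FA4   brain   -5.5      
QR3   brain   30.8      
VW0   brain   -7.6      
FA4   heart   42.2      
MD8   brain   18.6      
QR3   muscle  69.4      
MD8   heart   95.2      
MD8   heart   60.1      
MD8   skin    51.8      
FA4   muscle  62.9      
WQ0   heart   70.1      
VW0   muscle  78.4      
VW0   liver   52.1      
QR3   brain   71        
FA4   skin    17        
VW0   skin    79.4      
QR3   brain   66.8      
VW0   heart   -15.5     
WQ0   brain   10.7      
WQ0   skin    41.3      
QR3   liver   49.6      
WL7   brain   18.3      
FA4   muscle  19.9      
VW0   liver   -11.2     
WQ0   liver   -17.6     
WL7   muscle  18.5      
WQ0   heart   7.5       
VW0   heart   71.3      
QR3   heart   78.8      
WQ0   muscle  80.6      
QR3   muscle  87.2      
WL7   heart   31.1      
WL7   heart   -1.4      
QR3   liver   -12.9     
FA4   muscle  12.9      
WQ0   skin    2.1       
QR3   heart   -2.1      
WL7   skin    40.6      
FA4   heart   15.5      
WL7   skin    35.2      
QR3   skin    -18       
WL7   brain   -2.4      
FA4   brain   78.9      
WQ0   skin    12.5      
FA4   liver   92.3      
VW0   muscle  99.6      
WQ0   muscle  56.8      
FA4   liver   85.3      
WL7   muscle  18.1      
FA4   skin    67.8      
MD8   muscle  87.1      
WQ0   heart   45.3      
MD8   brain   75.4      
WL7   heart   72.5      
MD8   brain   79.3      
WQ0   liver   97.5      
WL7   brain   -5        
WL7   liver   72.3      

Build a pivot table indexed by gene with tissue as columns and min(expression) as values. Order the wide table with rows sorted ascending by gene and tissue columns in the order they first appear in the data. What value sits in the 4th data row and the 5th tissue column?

-5.4

With rows sorted ascending by gene, row 4 is gene=VW0. tissue columns in first-appearance order: skin, brain, heart, liver, muscle; column 5 is muscle.
Long rows with gene=VW0, tissue=muscle: min(-5.4, 78.4, 99.6) = -5.4.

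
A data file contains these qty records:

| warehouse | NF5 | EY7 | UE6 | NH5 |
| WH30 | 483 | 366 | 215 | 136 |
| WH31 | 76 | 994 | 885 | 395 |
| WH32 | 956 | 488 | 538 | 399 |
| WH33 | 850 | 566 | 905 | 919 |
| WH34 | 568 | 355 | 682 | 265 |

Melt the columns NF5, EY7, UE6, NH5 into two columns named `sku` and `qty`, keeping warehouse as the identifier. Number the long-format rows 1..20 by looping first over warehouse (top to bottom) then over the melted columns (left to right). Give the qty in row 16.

919

20 rows total (5 × 4). Row 16: index ⌊(16-1)/4⌋ = 3 into warehouse → WH33; (16-1) mod 4 = 3 into the melted columns → NH5.
So row 16 is (WH33, NH5, 919); qty = 919.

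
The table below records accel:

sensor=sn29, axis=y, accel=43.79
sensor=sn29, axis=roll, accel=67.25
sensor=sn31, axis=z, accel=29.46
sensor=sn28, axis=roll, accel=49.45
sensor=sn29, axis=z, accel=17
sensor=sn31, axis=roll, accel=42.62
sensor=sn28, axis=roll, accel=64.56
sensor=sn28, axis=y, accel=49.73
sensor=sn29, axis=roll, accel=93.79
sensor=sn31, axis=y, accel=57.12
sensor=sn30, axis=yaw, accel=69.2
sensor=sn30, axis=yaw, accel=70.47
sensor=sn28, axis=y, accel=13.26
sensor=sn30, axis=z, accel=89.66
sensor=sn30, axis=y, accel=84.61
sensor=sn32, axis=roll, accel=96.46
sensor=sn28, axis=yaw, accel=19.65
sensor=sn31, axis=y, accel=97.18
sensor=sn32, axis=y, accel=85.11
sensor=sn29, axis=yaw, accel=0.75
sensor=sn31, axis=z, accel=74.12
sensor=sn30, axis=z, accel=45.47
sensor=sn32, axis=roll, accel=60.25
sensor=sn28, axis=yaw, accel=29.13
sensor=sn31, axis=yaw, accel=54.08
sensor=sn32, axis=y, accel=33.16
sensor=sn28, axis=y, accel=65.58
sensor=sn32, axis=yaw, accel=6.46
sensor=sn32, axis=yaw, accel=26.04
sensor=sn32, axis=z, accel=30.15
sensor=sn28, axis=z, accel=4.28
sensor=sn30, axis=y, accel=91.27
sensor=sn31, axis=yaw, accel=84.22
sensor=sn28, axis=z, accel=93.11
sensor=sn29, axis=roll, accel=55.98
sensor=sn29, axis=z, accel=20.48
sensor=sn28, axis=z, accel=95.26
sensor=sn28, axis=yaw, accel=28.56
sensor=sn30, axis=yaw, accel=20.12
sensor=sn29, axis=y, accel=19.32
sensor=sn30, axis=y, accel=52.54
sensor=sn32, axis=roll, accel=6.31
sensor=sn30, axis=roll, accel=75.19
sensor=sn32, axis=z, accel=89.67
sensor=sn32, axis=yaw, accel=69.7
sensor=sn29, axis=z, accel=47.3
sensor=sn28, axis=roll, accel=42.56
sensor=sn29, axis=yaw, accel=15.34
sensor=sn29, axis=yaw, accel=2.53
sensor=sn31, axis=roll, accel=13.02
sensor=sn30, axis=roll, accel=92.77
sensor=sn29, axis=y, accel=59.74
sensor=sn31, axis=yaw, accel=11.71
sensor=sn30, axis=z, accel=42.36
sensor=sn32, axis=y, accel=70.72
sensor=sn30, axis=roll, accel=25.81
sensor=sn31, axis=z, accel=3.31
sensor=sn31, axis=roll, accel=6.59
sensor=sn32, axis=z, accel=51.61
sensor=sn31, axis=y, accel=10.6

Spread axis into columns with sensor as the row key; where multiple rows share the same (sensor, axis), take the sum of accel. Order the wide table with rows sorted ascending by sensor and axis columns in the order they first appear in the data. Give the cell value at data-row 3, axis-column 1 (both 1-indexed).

228.42

With rows sorted ascending by sensor, row 3 is sensor=sn30. axis columns in first-appearance order: y, roll, z, yaw; column 1 is y.
Long rows with sensor=sn30, axis=y: 84.61 + 91.27 + 52.54 = 228.42.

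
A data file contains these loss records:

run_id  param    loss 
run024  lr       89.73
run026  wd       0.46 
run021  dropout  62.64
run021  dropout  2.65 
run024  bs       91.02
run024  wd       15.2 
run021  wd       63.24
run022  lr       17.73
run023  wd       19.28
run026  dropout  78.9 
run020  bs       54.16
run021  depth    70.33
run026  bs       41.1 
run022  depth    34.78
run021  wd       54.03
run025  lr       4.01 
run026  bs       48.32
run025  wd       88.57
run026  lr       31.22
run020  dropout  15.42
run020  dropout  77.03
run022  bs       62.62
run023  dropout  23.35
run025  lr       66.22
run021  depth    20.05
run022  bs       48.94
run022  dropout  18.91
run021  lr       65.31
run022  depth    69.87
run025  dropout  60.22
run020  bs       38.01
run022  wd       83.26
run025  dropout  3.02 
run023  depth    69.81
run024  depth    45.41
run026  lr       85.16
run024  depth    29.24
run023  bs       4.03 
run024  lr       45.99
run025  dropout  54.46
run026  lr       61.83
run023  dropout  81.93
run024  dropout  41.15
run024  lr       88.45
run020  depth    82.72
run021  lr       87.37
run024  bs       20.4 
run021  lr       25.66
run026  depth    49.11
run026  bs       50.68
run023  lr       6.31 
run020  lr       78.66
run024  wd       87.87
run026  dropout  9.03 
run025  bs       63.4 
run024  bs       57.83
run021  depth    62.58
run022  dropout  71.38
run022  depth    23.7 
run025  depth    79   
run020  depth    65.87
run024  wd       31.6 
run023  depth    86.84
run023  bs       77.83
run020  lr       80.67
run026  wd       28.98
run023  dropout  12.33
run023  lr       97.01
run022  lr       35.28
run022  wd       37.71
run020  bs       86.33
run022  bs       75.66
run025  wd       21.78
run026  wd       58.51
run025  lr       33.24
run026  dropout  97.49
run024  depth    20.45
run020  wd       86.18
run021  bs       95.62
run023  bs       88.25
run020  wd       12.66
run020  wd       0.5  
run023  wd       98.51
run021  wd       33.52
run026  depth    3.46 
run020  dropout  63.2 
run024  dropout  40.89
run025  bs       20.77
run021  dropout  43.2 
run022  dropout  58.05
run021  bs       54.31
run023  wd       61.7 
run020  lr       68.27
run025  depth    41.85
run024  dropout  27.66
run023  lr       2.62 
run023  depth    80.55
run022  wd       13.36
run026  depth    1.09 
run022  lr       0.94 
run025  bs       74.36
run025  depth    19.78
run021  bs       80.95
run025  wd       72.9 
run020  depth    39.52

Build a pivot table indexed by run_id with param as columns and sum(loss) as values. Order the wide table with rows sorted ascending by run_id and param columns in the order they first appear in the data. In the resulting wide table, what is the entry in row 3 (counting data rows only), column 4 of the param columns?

With rows sorted ascending by run_id, row 3 is run_id=run022. param columns in first-appearance order: lr, wd, dropout, bs, depth; column 4 is bs.
Long rows with run_id=run022, param=bs: 62.62 + 48.94 + 75.66 = 187.22.

187.22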